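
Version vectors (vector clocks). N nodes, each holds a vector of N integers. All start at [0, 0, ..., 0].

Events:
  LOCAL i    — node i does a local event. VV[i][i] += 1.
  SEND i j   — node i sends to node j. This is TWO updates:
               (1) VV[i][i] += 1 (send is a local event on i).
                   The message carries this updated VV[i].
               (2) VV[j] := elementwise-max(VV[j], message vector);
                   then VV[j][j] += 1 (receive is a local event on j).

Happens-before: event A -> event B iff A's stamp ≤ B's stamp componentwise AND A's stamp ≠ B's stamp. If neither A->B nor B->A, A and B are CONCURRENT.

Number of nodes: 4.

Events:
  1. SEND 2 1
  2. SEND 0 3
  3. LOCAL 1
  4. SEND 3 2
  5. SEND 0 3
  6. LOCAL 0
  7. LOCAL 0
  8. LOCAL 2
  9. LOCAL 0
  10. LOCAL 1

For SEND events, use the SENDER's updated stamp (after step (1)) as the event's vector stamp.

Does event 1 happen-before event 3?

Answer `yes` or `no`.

Initial: VV[0]=[0, 0, 0, 0]
Initial: VV[1]=[0, 0, 0, 0]
Initial: VV[2]=[0, 0, 0, 0]
Initial: VV[3]=[0, 0, 0, 0]
Event 1: SEND 2->1: VV[2][2]++ -> VV[2]=[0, 0, 1, 0], msg_vec=[0, 0, 1, 0]; VV[1]=max(VV[1],msg_vec) then VV[1][1]++ -> VV[1]=[0, 1, 1, 0]
Event 2: SEND 0->3: VV[0][0]++ -> VV[0]=[1, 0, 0, 0], msg_vec=[1, 0, 0, 0]; VV[3]=max(VV[3],msg_vec) then VV[3][3]++ -> VV[3]=[1, 0, 0, 1]
Event 3: LOCAL 1: VV[1][1]++ -> VV[1]=[0, 2, 1, 0]
Event 4: SEND 3->2: VV[3][3]++ -> VV[3]=[1, 0, 0, 2], msg_vec=[1, 0, 0, 2]; VV[2]=max(VV[2],msg_vec) then VV[2][2]++ -> VV[2]=[1, 0, 2, 2]
Event 5: SEND 0->3: VV[0][0]++ -> VV[0]=[2, 0, 0, 0], msg_vec=[2, 0, 0, 0]; VV[3]=max(VV[3],msg_vec) then VV[3][3]++ -> VV[3]=[2, 0, 0, 3]
Event 6: LOCAL 0: VV[0][0]++ -> VV[0]=[3, 0, 0, 0]
Event 7: LOCAL 0: VV[0][0]++ -> VV[0]=[4, 0, 0, 0]
Event 8: LOCAL 2: VV[2][2]++ -> VV[2]=[1, 0, 3, 2]
Event 9: LOCAL 0: VV[0][0]++ -> VV[0]=[5, 0, 0, 0]
Event 10: LOCAL 1: VV[1][1]++ -> VV[1]=[0, 3, 1, 0]
Event 1 stamp: [0, 0, 1, 0]
Event 3 stamp: [0, 2, 1, 0]
[0, 0, 1, 0] <= [0, 2, 1, 0]? True. Equal? False. Happens-before: True

Answer: yes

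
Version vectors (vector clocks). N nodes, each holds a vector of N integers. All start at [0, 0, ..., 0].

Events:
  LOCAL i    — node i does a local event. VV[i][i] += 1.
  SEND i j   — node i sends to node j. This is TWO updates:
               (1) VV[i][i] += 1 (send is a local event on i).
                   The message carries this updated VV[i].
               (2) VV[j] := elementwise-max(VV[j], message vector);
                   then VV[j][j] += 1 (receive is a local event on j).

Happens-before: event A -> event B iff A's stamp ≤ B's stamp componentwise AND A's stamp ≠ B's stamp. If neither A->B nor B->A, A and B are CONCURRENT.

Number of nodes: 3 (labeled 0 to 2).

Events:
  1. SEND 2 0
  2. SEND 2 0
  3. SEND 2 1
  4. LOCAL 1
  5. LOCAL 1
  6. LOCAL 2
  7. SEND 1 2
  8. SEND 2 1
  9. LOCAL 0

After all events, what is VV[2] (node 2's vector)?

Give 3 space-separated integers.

Answer: 0 4 6

Derivation:
Initial: VV[0]=[0, 0, 0]
Initial: VV[1]=[0, 0, 0]
Initial: VV[2]=[0, 0, 0]
Event 1: SEND 2->0: VV[2][2]++ -> VV[2]=[0, 0, 1], msg_vec=[0, 0, 1]; VV[0]=max(VV[0],msg_vec) then VV[0][0]++ -> VV[0]=[1, 0, 1]
Event 2: SEND 2->0: VV[2][2]++ -> VV[2]=[0, 0, 2], msg_vec=[0, 0, 2]; VV[0]=max(VV[0],msg_vec) then VV[0][0]++ -> VV[0]=[2, 0, 2]
Event 3: SEND 2->1: VV[2][2]++ -> VV[2]=[0, 0, 3], msg_vec=[0, 0, 3]; VV[1]=max(VV[1],msg_vec) then VV[1][1]++ -> VV[1]=[0, 1, 3]
Event 4: LOCAL 1: VV[1][1]++ -> VV[1]=[0, 2, 3]
Event 5: LOCAL 1: VV[1][1]++ -> VV[1]=[0, 3, 3]
Event 6: LOCAL 2: VV[2][2]++ -> VV[2]=[0, 0, 4]
Event 7: SEND 1->2: VV[1][1]++ -> VV[1]=[0, 4, 3], msg_vec=[0, 4, 3]; VV[2]=max(VV[2],msg_vec) then VV[2][2]++ -> VV[2]=[0, 4, 5]
Event 8: SEND 2->1: VV[2][2]++ -> VV[2]=[0, 4, 6], msg_vec=[0, 4, 6]; VV[1]=max(VV[1],msg_vec) then VV[1][1]++ -> VV[1]=[0, 5, 6]
Event 9: LOCAL 0: VV[0][0]++ -> VV[0]=[3, 0, 2]
Final vectors: VV[0]=[3, 0, 2]; VV[1]=[0, 5, 6]; VV[2]=[0, 4, 6]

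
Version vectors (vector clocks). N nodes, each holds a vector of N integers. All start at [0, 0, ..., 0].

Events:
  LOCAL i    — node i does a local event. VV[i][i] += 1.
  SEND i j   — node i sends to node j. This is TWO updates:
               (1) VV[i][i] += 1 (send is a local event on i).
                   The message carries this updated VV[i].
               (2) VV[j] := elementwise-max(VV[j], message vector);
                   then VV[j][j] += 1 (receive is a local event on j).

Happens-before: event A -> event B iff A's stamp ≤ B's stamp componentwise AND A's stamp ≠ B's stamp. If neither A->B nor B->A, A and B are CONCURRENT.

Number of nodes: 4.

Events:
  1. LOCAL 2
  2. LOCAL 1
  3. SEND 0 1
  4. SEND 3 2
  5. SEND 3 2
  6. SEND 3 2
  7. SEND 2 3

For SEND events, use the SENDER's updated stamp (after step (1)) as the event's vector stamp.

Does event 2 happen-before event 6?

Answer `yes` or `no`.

Initial: VV[0]=[0, 0, 0, 0]
Initial: VV[1]=[0, 0, 0, 0]
Initial: VV[2]=[0, 0, 0, 0]
Initial: VV[3]=[0, 0, 0, 0]
Event 1: LOCAL 2: VV[2][2]++ -> VV[2]=[0, 0, 1, 0]
Event 2: LOCAL 1: VV[1][1]++ -> VV[1]=[0, 1, 0, 0]
Event 3: SEND 0->1: VV[0][0]++ -> VV[0]=[1, 0, 0, 0], msg_vec=[1, 0, 0, 0]; VV[1]=max(VV[1],msg_vec) then VV[1][1]++ -> VV[1]=[1, 2, 0, 0]
Event 4: SEND 3->2: VV[3][3]++ -> VV[3]=[0, 0, 0, 1], msg_vec=[0, 0, 0, 1]; VV[2]=max(VV[2],msg_vec) then VV[2][2]++ -> VV[2]=[0, 0, 2, 1]
Event 5: SEND 3->2: VV[3][3]++ -> VV[3]=[0, 0, 0, 2], msg_vec=[0, 0, 0, 2]; VV[2]=max(VV[2],msg_vec) then VV[2][2]++ -> VV[2]=[0, 0, 3, 2]
Event 6: SEND 3->2: VV[3][3]++ -> VV[3]=[0, 0, 0, 3], msg_vec=[0, 0, 0, 3]; VV[2]=max(VV[2],msg_vec) then VV[2][2]++ -> VV[2]=[0, 0, 4, 3]
Event 7: SEND 2->3: VV[2][2]++ -> VV[2]=[0, 0, 5, 3], msg_vec=[0, 0, 5, 3]; VV[3]=max(VV[3],msg_vec) then VV[3][3]++ -> VV[3]=[0, 0, 5, 4]
Event 2 stamp: [0, 1, 0, 0]
Event 6 stamp: [0, 0, 0, 3]
[0, 1, 0, 0] <= [0, 0, 0, 3]? False. Equal? False. Happens-before: False

Answer: no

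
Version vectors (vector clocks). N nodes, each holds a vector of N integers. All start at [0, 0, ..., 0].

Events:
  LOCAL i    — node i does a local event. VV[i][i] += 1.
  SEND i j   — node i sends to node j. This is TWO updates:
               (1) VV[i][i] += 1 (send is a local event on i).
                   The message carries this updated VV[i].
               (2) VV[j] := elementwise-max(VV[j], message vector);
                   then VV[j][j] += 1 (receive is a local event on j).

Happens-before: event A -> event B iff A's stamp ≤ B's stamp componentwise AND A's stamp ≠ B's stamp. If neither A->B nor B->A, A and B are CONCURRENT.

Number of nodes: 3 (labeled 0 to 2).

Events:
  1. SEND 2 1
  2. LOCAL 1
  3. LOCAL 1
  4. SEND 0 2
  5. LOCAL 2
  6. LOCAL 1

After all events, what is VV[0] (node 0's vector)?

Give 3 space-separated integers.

Answer: 1 0 0

Derivation:
Initial: VV[0]=[0, 0, 0]
Initial: VV[1]=[0, 0, 0]
Initial: VV[2]=[0, 0, 0]
Event 1: SEND 2->1: VV[2][2]++ -> VV[2]=[0, 0, 1], msg_vec=[0, 0, 1]; VV[1]=max(VV[1],msg_vec) then VV[1][1]++ -> VV[1]=[0, 1, 1]
Event 2: LOCAL 1: VV[1][1]++ -> VV[1]=[0, 2, 1]
Event 3: LOCAL 1: VV[1][1]++ -> VV[1]=[0, 3, 1]
Event 4: SEND 0->2: VV[0][0]++ -> VV[0]=[1, 0, 0], msg_vec=[1, 0, 0]; VV[2]=max(VV[2],msg_vec) then VV[2][2]++ -> VV[2]=[1, 0, 2]
Event 5: LOCAL 2: VV[2][2]++ -> VV[2]=[1, 0, 3]
Event 6: LOCAL 1: VV[1][1]++ -> VV[1]=[0, 4, 1]
Final vectors: VV[0]=[1, 0, 0]; VV[1]=[0, 4, 1]; VV[2]=[1, 0, 3]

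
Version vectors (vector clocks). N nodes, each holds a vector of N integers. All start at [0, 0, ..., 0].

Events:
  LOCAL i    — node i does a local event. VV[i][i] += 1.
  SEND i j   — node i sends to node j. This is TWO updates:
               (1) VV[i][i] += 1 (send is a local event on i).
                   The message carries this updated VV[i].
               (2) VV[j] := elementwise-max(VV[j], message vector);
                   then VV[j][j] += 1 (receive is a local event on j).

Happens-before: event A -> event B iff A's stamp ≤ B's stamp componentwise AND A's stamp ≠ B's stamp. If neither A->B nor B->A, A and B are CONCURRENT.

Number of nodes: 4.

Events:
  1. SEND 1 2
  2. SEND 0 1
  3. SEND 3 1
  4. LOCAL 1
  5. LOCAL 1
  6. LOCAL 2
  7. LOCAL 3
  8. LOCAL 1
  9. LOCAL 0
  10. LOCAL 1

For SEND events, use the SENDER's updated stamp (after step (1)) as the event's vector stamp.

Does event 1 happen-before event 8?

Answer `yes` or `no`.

Answer: yes

Derivation:
Initial: VV[0]=[0, 0, 0, 0]
Initial: VV[1]=[0, 0, 0, 0]
Initial: VV[2]=[0, 0, 0, 0]
Initial: VV[3]=[0, 0, 0, 0]
Event 1: SEND 1->2: VV[1][1]++ -> VV[1]=[0, 1, 0, 0], msg_vec=[0, 1, 0, 0]; VV[2]=max(VV[2],msg_vec) then VV[2][2]++ -> VV[2]=[0, 1, 1, 0]
Event 2: SEND 0->1: VV[0][0]++ -> VV[0]=[1, 0, 0, 0], msg_vec=[1, 0, 0, 0]; VV[1]=max(VV[1],msg_vec) then VV[1][1]++ -> VV[1]=[1, 2, 0, 0]
Event 3: SEND 3->1: VV[3][3]++ -> VV[3]=[0, 0, 0, 1], msg_vec=[0, 0, 0, 1]; VV[1]=max(VV[1],msg_vec) then VV[1][1]++ -> VV[1]=[1, 3, 0, 1]
Event 4: LOCAL 1: VV[1][1]++ -> VV[1]=[1, 4, 0, 1]
Event 5: LOCAL 1: VV[1][1]++ -> VV[1]=[1, 5, 0, 1]
Event 6: LOCAL 2: VV[2][2]++ -> VV[2]=[0, 1, 2, 0]
Event 7: LOCAL 3: VV[3][3]++ -> VV[3]=[0, 0, 0, 2]
Event 8: LOCAL 1: VV[1][1]++ -> VV[1]=[1, 6, 0, 1]
Event 9: LOCAL 0: VV[0][0]++ -> VV[0]=[2, 0, 0, 0]
Event 10: LOCAL 1: VV[1][1]++ -> VV[1]=[1, 7, 0, 1]
Event 1 stamp: [0, 1, 0, 0]
Event 8 stamp: [1, 6, 0, 1]
[0, 1, 0, 0] <= [1, 6, 0, 1]? True. Equal? False. Happens-before: True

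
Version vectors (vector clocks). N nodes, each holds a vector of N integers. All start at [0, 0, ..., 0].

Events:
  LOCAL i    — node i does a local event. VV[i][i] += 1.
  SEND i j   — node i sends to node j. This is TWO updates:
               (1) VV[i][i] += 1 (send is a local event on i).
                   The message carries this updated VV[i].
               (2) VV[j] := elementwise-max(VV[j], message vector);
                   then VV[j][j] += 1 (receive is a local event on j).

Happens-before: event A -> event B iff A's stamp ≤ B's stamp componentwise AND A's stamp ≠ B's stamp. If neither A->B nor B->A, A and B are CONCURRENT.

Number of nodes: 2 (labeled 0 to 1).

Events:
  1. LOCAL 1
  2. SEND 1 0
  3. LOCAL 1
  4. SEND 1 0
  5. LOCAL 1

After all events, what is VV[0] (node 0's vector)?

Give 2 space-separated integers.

Answer: 2 4

Derivation:
Initial: VV[0]=[0, 0]
Initial: VV[1]=[0, 0]
Event 1: LOCAL 1: VV[1][1]++ -> VV[1]=[0, 1]
Event 2: SEND 1->0: VV[1][1]++ -> VV[1]=[0, 2], msg_vec=[0, 2]; VV[0]=max(VV[0],msg_vec) then VV[0][0]++ -> VV[0]=[1, 2]
Event 3: LOCAL 1: VV[1][1]++ -> VV[1]=[0, 3]
Event 4: SEND 1->0: VV[1][1]++ -> VV[1]=[0, 4], msg_vec=[0, 4]; VV[0]=max(VV[0],msg_vec) then VV[0][0]++ -> VV[0]=[2, 4]
Event 5: LOCAL 1: VV[1][1]++ -> VV[1]=[0, 5]
Final vectors: VV[0]=[2, 4]; VV[1]=[0, 5]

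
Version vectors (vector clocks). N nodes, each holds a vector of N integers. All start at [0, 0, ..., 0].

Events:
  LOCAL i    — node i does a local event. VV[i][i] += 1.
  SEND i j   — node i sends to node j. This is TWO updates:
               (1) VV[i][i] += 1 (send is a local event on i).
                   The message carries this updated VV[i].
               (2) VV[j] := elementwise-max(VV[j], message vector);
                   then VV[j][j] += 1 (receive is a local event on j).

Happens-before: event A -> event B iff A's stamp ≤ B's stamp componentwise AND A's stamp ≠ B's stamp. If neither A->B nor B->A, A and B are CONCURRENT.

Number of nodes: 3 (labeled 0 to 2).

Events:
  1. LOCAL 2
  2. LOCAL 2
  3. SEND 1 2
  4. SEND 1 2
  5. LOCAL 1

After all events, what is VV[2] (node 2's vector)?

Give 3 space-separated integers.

Answer: 0 2 4

Derivation:
Initial: VV[0]=[0, 0, 0]
Initial: VV[1]=[0, 0, 0]
Initial: VV[2]=[0, 0, 0]
Event 1: LOCAL 2: VV[2][2]++ -> VV[2]=[0, 0, 1]
Event 2: LOCAL 2: VV[2][2]++ -> VV[2]=[0, 0, 2]
Event 3: SEND 1->2: VV[1][1]++ -> VV[1]=[0, 1, 0], msg_vec=[0, 1, 0]; VV[2]=max(VV[2],msg_vec) then VV[2][2]++ -> VV[2]=[0, 1, 3]
Event 4: SEND 1->2: VV[1][1]++ -> VV[1]=[0, 2, 0], msg_vec=[0, 2, 0]; VV[2]=max(VV[2],msg_vec) then VV[2][2]++ -> VV[2]=[0, 2, 4]
Event 5: LOCAL 1: VV[1][1]++ -> VV[1]=[0, 3, 0]
Final vectors: VV[0]=[0, 0, 0]; VV[1]=[0, 3, 0]; VV[2]=[0, 2, 4]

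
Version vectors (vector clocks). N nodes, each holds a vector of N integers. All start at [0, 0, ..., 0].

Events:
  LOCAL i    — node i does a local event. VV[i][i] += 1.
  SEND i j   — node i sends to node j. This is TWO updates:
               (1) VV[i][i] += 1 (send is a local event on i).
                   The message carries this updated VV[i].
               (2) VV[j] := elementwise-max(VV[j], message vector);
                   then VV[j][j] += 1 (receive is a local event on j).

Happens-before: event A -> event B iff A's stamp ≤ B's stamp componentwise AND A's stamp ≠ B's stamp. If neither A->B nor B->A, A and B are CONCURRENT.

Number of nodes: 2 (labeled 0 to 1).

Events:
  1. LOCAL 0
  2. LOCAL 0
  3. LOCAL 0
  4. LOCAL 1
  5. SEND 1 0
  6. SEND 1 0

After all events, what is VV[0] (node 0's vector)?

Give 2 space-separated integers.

Initial: VV[0]=[0, 0]
Initial: VV[1]=[0, 0]
Event 1: LOCAL 0: VV[0][0]++ -> VV[0]=[1, 0]
Event 2: LOCAL 0: VV[0][0]++ -> VV[0]=[2, 0]
Event 3: LOCAL 0: VV[0][0]++ -> VV[0]=[3, 0]
Event 4: LOCAL 1: VV[1][1]++ -> VV[1]=[0, 1]
Event 5: SEND 1->0: VV[1][1]++ -> VV[1]=[0, 2], msg_vec=[0, 2]; VV[0]=max(VV[0],msg_vec) then VV[0][0]++ -> VV[0]=[4, 2]
Event 6: SEND 1->0: VV[1][1]++ -> VV[1]=[0, 3], msg_vec=[0, 3]; VV[0]=max(VV[0],msg_vec) then VV[0][0]++ -> VV[0]=[5, 3]
Final vectors: VV[0]=[5, 3]; VV[1]=[0, 3]

Answer: 5 3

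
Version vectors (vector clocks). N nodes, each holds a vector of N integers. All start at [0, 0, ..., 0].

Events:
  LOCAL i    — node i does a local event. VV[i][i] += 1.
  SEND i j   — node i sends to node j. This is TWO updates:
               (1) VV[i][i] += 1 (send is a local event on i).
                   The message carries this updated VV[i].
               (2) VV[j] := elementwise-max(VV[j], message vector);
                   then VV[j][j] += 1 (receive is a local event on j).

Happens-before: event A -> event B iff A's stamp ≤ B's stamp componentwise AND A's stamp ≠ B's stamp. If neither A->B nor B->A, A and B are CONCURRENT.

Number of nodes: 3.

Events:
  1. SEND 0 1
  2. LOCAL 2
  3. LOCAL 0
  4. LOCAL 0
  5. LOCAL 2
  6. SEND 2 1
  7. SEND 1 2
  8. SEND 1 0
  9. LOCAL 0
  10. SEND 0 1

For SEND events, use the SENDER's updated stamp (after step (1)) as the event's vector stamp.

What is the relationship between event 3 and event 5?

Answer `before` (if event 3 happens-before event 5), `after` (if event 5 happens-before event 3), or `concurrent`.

Answer: concurrent

Derivation:
Initial: VV[0]=[0, 0, 0]
Initial: VV[1]=[0, 0, 0]
Initial: VV[2]=[0, 0, 0]
Event 1: SEND 0->1: VV[0][0]++ -> VV[0]=[1, 0, 0], msg_vec=[1, 0, 0]; VV[1]=max(VV[1],msg_vec) then VV[1][1]++ -> VV[1]=[1, 1, 0]
Event 2: LOCAL 2: VV[2][2]++ -> VV[2]=[0, 0, 1]
Event 3: LOCAL 0: VV[0][0]++ -> VV[0]=[2, 0, 0]
Event 4: LOCAL 0: VV[0][0]++ -> VV[0]=[3, 0, 0]
Event 5: LOCAL 2: VV[2][2]++ -> VV[2]=[0, 0, 2]
Event 6: SEND 2->1: VV[2][2]++ -> VV[2]=[0, 0, 3], msg_vec=[0, 0, 3]; VV[1]=max(VV[1],msg_vec) then VV[1][1]++ -> VV[1]=[1, 2, 3]
Event 7: SEND 1->2: VV[1][1]++ -> VV[1]=[1, 3, 3], msg_vec=[1, 3, 3]; VV[2]=max(VV[2],msg_vec) then VV[2][2]++ -> VV[2]=[1, 3, 4]
Event 8: SEND 1->0: VV[1][1]++ -> VV[1]=[1, 4, 3], msg_vec=[1, 4, 3]; VV[0]=max(VV[0],msg_vec) then VV[0][0]++ -> VV[0]=[4, 4, 3]
Event 9: LOCAL 0: VV[0][0]++ -> VV[0]=[5, 4, 3]
Event 10: SEND 0->1: VV[0][0]++ -> VV[0]=[6, 4, 3], msg_vec=[6, 4, 3]; VV[1]=max(VV[1],msg_vec) then VV[1][1]++ -> VV[1]=[6, 5, 3]
Event 3 stamp: [2, 0, 0]
Event 5 stamp: [0, 0, 2]
[2, 0, 0] <= [0, 0, 2]? False
[0, 0, 2] <= [2, 0, 0]? False
Relation: concurrent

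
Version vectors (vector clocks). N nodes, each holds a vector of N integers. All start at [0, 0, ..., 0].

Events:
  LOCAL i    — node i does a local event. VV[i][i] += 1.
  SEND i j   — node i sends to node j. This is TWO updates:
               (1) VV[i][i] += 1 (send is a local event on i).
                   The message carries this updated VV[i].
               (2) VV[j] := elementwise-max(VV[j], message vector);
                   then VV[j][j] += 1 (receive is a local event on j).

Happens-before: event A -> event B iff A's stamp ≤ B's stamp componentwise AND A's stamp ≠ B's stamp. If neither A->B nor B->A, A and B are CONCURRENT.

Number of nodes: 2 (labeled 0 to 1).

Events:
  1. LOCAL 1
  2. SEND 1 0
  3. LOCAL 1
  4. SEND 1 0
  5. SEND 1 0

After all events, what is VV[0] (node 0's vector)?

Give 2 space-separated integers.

Answer: 3 5

Derivation:
Initial: VV[0]=[0, 0]
Initial: VV[1]=[0, 0]
Event 1: LOCAL 1: VV[1][1]++ -> VV[1]=[0, 1]
Event 2: SEND 1->0: VV[1][1]++ -> VV[1]=[0, 2], msg_vec=[0, 2]; VV[0]=max(VV[0],msg_vec) then VV[0][0]++ -> VV[0]=[1, 2]
Event 3: LOCAL 1: VV[1][1]++ -> VV[1]=[0, 3]
Event 4: SEND 1->0: VV[1][1]++ -> VV[1]=[0, 4], msg_vec=[0, 4]; VV[0]=max(VV[0],msg_vec) then VV[0][0]++ -> VV[0]=[2, 4]
Event 5: SEND 1->0: VV[1][1]++ -> VV[1]=[0, 5], msg_vec=[0, 5]; VV[0]=max(VV[0],msg_vec) then VV[0][0]++ -> VV[0]=[3, 5]
Final vectors: VV[0]=[3, 5]; VV[1]=[0, 5]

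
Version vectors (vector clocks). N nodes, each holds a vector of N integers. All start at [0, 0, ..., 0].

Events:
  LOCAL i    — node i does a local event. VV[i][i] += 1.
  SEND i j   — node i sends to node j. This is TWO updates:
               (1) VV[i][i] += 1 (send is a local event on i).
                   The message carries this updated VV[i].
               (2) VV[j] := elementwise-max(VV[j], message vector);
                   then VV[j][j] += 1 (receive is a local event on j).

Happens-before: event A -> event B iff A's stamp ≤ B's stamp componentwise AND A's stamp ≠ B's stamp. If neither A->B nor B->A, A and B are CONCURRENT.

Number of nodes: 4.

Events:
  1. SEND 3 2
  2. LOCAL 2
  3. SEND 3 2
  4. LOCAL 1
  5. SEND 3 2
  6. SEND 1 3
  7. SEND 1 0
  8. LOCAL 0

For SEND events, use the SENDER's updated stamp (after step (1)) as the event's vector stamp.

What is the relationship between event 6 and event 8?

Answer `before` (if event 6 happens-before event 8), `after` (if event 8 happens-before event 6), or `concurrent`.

Answer: before

Derivation:
Initial: VV[0]=[0, 0, 0, 0]
Initial: VV[1]=[0, 0, 0, 0]
Initial: VV[2]=[0, 0, 0, 0]
Initial: VV[3]=[0, 0, 0, 0]
Event 1: SEND 3->2: VV[3][3]++ -> VV[3]=[0, 0, 0, 1], msg_vec=[0, 0, 0, 1]; VV[2]=max(VV[2],msg_vec) then VV[2][2]++ -> VV[2]=[0, 0, 1, 1]
Event 2: LOCAL 2: VV[2][2]++ -> VV[2]=[0, 0, 2, 1]
Event 3: SEND 3->2: VV[3][3]++ -> VV[3]=[0, 0, 0, 2], msg_vec=[0, 0, 0, 2]; VV[2]=max(VV[2],msg_vec) then VV[2][2]++ -> VV[2]=[0, 0, 3, 2]
Event 4: LOCAL 1: VV[1][1]++ -> VV[1]=[0, 1, 0, 0]
Event 5: SEND 3->2: VV[3][3]++ -> VV[3]=[0, 0, 0, 3], msg_vec=[0, 0, 0, 3]; VV[2]=max(VV[2],msg_vec) then VV[2][2]++ -> VV[2]=[0, 0, 4, 3]
Event 6: SEND 1->3: VV[1][1]++ -> VV[1]=[0, 2, 0, 0], msg_vec=[0, 2, 0, 0]; VV[3]=max(VV[3],msg_vec) then VV[3][3]++ -> VV[3]=[0, 2, 0, 4]
Event 7: SEND 1->0: VV[1][1]++ -> VV[1]=[0, 3, 0, 0], msg_vec=[0, 3, 0, 0]; VV[0]=max(VV[0],msg_vec) then VV[0][0]++ -> VV[0]=[1, 3, 0, 0]
Event 8: LOCAL 0: VV[0][0]++ -> VV[0]=[2, 3, 0, 0]
Event 6 stamp: [0, 2, 0, 0]
Event 8 stamp: [2, 3, 0, 0]
[0, 2, 0, 0] <= [2, 3, 0, 0]? True
[2, 3, 0, 0] <= [0, 2, 0, 0]? False
Relation: before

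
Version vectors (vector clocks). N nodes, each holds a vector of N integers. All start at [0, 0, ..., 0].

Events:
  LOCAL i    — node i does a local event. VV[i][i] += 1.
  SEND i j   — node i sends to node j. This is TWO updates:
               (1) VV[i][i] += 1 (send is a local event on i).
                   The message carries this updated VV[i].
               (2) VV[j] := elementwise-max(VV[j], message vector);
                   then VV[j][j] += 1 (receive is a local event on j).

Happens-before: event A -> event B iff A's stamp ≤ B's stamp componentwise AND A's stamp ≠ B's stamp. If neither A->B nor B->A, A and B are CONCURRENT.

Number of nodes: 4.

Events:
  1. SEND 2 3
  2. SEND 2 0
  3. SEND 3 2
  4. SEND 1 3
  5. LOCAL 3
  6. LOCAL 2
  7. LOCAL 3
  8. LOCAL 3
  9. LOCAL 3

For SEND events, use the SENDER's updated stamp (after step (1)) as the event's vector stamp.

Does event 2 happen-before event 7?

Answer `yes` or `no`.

Answer: no

Derivation:
Initial: VV[0]=[0, 0, 0, 0]
Initial: VV[1]=[0, 0, 0, 0]
Initial: VV[2]=[0, 0, 0, 0]
Initial: VV[3]=[0, 0, 0, 0]
Event 1: SEND 2->3: VV[2][2]++ -> VV[2]=[0, 0, 1, 0], msg_vec=[0, 0, 1, 0]; VV[3]=max(VV[3],msg_vec) then VV[3][3]++ -> VV[3]=[0, 0, 1, 1]
Event 2: SEND 2->0: VV[2][2]++ -> VV[2]=[0, 0, 2, 0], msg_vec=[0, 0, 2, 0]; VV[0]=max(VV[0],msg_vec) then VV[0][0]++ -> VV[0]=[1, 0, 2, 0]
Event 3: SEND 3->2: VV[3][3]++ -> VV[3]=[0, 0, 1, 2], msg_vec=[0, 0, 1, 2]; VV[2]=max(VV[2],msg_vec) then VV[2][2]++ -> VV[2]=[0, 0, 3, 2]
Event 4: SEND 1->3: VV[1][1]++ -> VV[1]=[0, 1, 0, 0], msg_vec=[0, 1, 0, 0]; VV[3]=max(VV[3],msg_vec) then VV[3][3]++ -> VV[3]=[0, 1, 1, 3]
Event 5: LOCAL 3: VV[3][3]++ -> VV[3]=[0, 1, 1, 4]
Event 6: LOCAL 2: VV[2][2]++ -> VV[2]=[0, 0, 4, 2]
Event 7: LOCAL 3: VV[3][3]++ -> VV[3]=[0, 1, 1, 5]
Event 8: LOCAL 3: VV[3][3]++ -> VV[3]=[0, 1, 1, 6]
Event 9: LOCAL 3: VV[3][3]++ -> VV[3]=[0, 1, 1, 7]
Event 2 stamp: [0, 0, 2, 0]
Event 7 stamp: [0, 1, 1, 5]
[0, 0, 2, 0] <= [0, 1, 1, 5]? False. Equal? False. Happens-before: False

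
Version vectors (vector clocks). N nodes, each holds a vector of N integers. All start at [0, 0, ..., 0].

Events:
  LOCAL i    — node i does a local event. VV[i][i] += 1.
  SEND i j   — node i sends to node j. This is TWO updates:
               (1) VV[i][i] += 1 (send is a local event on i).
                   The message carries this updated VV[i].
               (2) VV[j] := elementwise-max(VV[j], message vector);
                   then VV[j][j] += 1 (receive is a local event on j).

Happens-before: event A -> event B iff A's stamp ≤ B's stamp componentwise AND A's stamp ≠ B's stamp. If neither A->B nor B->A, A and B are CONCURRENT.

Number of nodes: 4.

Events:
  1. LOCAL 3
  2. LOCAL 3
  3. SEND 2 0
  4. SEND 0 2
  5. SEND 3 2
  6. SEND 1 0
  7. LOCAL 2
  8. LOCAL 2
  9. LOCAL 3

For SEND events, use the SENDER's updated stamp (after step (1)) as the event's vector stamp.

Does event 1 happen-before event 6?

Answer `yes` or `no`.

Initial: VV[0]=[0, 0, 0, 0]
Initial: VV[1]=[0, 0, 0, 0]
Initial: VV[2]=[0, 0, 0, 0]
Initial: VV[3]=[0, 0, 0, 0]
Event 1: LOCAL 3: VV[3][3]++ -> VV[3]=[0, 0, 0, 1]
Event 2: LOCAL 3: VV[3][3]++ -> VV[3]=[0, 0, 0, 2]
Event 3: SEND 2->0: VV[2][2]++ -> VV[2]=[0, 0, 1, 0], msg_vec=[0, 0, 1, 0]; VV[0]=max(VV[0],msg_vec) then VV[0][0]++ -> VV[0]=[1, 0, 1, 0]
Event 4: SEND 0->2: VV[0][0]++ -> VV[0]=[2, 0, 1, 0], msg_vec=[2, 0, 1, 0]; VV[2]=max(VV[2],msg_vec) then VV[2][2]++ -> VV[2]=[2, 0, 2, 0]
Event 5: SEND 3->2: VV[3][3]++ -> VV[3]=[0, 0, 0, 3], msg_vec=[0, 0, 0, 3]; VV[2]=max(VV[2],msg_vec) then VV[2][2]++ -> VV[2]=[2, 0, 3, 3]
Event 6: SEND 1->0: VV[1][1]++ -> VV[1]=[0, 1, 0, 0], msg_vec=[0, 1, 0, 0]; VV[0]=max(VV[0],msg_vec) then VV[0][0]++ -> VV[0]=[3, 1, 1, 0]
Event 7: LOCAL 2: VV[2][2]++ -> VV[2]=[2, 0, 4, 3]
Event 8: LOCAL 2: VV[2][2]++ -> VV[2]=[2, 0, 5, 3]
Event 9: LOCAL 3: VV[3][3]++ -> VV[3]=[0, 0, 0, 4]
Event 1 stamp: [0, 0, 0, 1]
Event 6 stamp: [0, 1, 0, 0]
[0, 0, 0, 1] <= [0, 1, 0, 0]? False. Equal? False. Happens-before: False

Answer: no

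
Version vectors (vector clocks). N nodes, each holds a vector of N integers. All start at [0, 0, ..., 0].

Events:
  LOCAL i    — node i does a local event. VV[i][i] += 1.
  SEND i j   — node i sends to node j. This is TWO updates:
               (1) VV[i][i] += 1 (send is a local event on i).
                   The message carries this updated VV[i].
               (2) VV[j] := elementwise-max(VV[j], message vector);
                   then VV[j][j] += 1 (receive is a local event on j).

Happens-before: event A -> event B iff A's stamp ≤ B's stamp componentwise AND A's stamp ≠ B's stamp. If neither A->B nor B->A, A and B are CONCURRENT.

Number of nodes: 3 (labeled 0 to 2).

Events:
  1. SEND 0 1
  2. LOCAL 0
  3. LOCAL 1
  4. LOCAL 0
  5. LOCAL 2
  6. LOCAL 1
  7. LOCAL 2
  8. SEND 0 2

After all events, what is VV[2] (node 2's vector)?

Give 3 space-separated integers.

Answer: 4 0 3

Derivation:
Initial: VV[0]=[0, 0, 0]
Initial: VV[1]=[0, 0, 0]
Initial: VV[2]=[0, 0, 0]
Event 1: SEND 0->1: VV[0][0]++ -> VV[0]=[1, 0, 0], msg_vec=[1, 0, 0]; VV[1]=max(VV[1],msg_vec) then VV[1][1]++ -> VV[1]=[1, 1, 0]
Event 2: LOCAL 0: VV[0][0]++ -> VV[0]=[2, 0, 0]
Event 3: LOCAL 1: VV[1][1]++ -> VV[1]=[1, 2, 0]
Event 4: LOCAL 0: VV[0][0]++ -> VV[0]=[3, 0, 0]
Event 5: LOCAL 2: VV[2][2]++ -> VV[2]=[0, 0, 1]
Event 6: LOCAL 1: VV[1][1]++ -> VV[1]=[1, 3, 0]
Event 7: LOCAL 2: VV[2][2]++ -> VV[2]=[0, 0, 2]
Event 8: SEND 0->2: VV[0][0]++ -> VV[0]=[4, 0, 0], msg_vec=[4, 0, 0]; VV[2]=max(VV[2],msg_vec) then VV[2][2]++ -> VV[2]=[4, 0, 3]
Final vectors: VV[0]=[4, 0, 0]; VV[1]=[1, 3, 0]; VV[2]=[4, 0, 3]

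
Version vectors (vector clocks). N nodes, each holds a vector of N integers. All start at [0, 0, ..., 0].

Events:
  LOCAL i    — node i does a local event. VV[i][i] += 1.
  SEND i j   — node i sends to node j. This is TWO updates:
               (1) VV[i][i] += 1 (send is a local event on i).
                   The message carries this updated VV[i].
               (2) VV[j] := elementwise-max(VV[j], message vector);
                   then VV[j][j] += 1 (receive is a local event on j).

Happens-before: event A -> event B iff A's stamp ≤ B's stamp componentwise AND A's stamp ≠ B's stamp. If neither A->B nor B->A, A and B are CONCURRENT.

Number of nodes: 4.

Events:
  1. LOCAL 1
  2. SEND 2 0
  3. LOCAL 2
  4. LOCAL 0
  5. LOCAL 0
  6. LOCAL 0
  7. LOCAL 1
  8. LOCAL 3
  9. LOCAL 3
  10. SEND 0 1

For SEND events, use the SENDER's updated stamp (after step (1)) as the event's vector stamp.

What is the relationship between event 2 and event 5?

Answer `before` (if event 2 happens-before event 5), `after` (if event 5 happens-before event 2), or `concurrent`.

Initial: VV[0]=[0, 0, 0, 0]
Initial: VV[1]=[0, 0, 0, 0]
Initial: VV[2]=[0, 0, 0, 0]
Initial: VV[3]=[0, 0, 0, 0]
Event 1: LOCAL 1: VV[1][1]++ -> VV[1]=[0, 1, 0, 0]
Event 2: SEND 2->0: VV[2][2]++ -> VV[2]=[0, 0, 1, 0], msg_vec=[0, 0, 1, 0]; VV[0]=max(VV[0],msg_vec) then VV[0][0]++ -> VV[0]=[1, 0, 1, 0]
Event 3: LOCAL 2: VV[2][2]++ -> VV[2]=[0, 0, 2, 0]
Event 4: LOCAL 0: VV[0][0]++ -> VV[0]=[2, 0, 1, 0]
Event 5: LOCAL 0: VV[0][0]++ -> VV[0]=[3, 0, 1, 0]
Event 6: LOCAL 0: VV[0][0]++ -> VV[0]=[4, 0, 1, 0]
Event 7: LOCAL 1: VV[1][1]++ -> VV[1]=[0, 2, 0, 0]
Event 8: LOCAL 3: VV[3][3]++ -> VV[3]=[0, 0, 0, 1]
Event 9: LOCAL 3: VV[3][3]++ -> VV[3]=[0, 0, 0, 2]
Event 10: SEND 0->1: VV[0][0]++ -> VV[0]=[5, 0, 1, 0], msg_vec=[5, 0, 1, 0]; VV[1]=max(VV[1],msg_vec) then VV[1][1]++ -> VV[1]=[5, 3, 1, 0]
Event 2 stamp: [0, 0, 1, 0]
Event 5 stamp: [3, 0, 1, 0]
[0, 0, 1, 0] <= [3, 0, 1, 0]? True
[3, 0, 1, 0] <= [0, 0, 1, 0]? False
Relation: before

Answer: before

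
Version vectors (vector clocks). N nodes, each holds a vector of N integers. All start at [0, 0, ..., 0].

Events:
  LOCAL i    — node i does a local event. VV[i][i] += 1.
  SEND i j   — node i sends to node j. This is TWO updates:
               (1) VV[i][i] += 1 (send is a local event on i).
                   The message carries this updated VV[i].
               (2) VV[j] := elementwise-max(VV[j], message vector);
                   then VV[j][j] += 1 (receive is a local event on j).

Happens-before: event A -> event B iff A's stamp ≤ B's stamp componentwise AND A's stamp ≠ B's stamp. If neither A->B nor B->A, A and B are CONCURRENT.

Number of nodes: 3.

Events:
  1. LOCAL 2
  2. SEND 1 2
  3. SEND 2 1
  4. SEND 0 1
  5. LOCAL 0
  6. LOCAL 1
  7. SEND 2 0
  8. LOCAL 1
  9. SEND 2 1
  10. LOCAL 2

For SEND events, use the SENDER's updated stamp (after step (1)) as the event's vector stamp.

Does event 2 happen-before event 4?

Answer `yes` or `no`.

Initial: VV[0]=[0, 0, 0]
Initial: VV[1]=[0, 0, 0]
Initial: VV[2]=[0, 0, 0]
Event 1: LOCAL 2: VV[2][2]++ -> VV[2]=[0, 0, 1]
Event 2: SEND 1->2: VV[1][1]++ -> VV[1]=[0, 1, 0], msg_vec=[0, 1, 0]; VV[2]=max(VV[2],msg_vec) then VV[2][2]++ -> VV[2]=[0, 1, 2]
Event 3: SEND 2->1: VV[2][2]++ -> VV[2]=[0, 1, 3], msg_vec=[0, 1, 3]; VV[1]=max(VV[1],msg_vec) then VV[1][1]++ -> VV[1]=[0, 2, 3]
Event 4: SEND 0->1: VV[0][0]++ -> VV[0]=[1, 0, 0], msg_vec=[1, 0, 0]; VV[1]=max(VV[1],msg_vec) then VV[1][1]++ -> VV[1]=[1, 3, 3]
Event 5: LOCAL 0: VV[0][0]++ -> VV[0]=[2, 0, 0]
Event 6: LOCAL 1: VV[1][1]++ -> VV[1]=[1, 4, 3]
Event 7: SEND 2->0: VV[2][2]++ -> VV[2]=[0, 1, 4], msg_vec=[0, 1, 4]; VV[0]=max(VV[0],msg_vec) then VV[0][0]++ -> VV[0]=[3, 1, 4]
Event 8: LOCAL 1: VV[1][1]++ -> VV[1]=[1, 5, 3]
Event 9: SEND 2->1: VV[2][2]++ -> VV[2]=[0, 1, 5], msg_vec=[0, 1, 5]; VV[1]=max(VV[1],msg_vec) then VV[1][1]++ -> VV[1]=[1, 6, 5]
Event 10: LOCAL 2: VV[2][2]++ -> VV[2]=[0, 1, 6]
Event 2 stamp: [0, 1, 0]
Event 4 stamp: [1, 0, 0]
[0, 1, 0] <= [1, 0, 0]? False. Equal? False. Happens-before: False

Answer: no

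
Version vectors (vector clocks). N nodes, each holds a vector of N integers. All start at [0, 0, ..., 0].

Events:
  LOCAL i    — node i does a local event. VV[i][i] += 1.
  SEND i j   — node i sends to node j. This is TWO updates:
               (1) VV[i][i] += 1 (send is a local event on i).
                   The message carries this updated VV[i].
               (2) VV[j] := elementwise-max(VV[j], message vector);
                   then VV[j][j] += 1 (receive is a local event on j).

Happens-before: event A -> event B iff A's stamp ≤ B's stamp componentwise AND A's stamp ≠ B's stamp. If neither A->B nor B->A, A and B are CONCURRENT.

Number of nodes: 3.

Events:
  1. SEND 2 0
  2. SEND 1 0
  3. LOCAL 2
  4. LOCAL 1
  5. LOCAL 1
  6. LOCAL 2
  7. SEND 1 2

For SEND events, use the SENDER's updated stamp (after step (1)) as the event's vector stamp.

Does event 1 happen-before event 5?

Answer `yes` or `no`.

Initial: VV[0]=[0, 0, 0]
Initial: VV[1]=[0, 0, 0]
Initial: VV[2]=[0, 0, 0]
Event 1: SEND 2->0: VV[2][2]++ -> VV[2]=[0, 0, 1], msg_vec=[0, 0, 1]; VV[0]=max(VV[0],msg_vec) then VV[0][0]++ -> VV[0]=[1, 0, 1]
Event 2: SEND 1->0: VV[1][1]++ -> VV[1]=[0, 1, 0], msg_vec=[0, 1, 0]; VV[0]=max(VV[0],msg_vec) then VV[0][0]++ -> VV[0]=[2, 1, 1]
Event 3: LOCAL 2: VV[2][2]++ -> VV[2]=[0, 0, 2]
Event 4: LOCAL 1: VV[1][1]++ -> VV[1]=[0, 2, 0]
Event 5: LOCAL 1: VV[1][1]++ -> VV[1]=[0, 3, 0]
Event 6: LOCAL 2: VV[2][2]++ -> VV[2]=[0, 0, 3]
Event 7: SEND 1->2: VV[1][1]++ -> VV[1]=[0, 4, 0], msg_vec=[0, 4, 0]; VV[2]=max(VV[2],msg_vec) then VV[2][2]++ -> VV[2]=[0, 4, 4]
Event 1 stamp: [0, 0, 1]
Event 5 stamp: [0, 3, 0]
[0, 0, 1] <= [0, 3, 0]? False. Equal? False. Happens-before: False

Answer: no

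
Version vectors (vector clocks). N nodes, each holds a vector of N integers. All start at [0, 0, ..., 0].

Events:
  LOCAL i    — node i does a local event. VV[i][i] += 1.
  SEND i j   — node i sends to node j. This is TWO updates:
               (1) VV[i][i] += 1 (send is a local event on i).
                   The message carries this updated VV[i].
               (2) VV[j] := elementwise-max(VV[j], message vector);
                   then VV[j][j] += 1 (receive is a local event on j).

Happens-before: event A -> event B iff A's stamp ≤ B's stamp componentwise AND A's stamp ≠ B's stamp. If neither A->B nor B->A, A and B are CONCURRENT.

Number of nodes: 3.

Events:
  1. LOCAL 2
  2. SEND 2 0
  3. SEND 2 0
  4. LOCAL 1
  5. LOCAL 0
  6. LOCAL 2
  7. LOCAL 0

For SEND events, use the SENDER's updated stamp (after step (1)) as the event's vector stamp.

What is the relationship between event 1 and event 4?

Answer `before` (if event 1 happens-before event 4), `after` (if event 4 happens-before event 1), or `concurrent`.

Answer: concurrent

Derivation:
Initial: VV[0]=[0, 0, 0]
Initial: VV[1]=[0, 0, 0]
Initial: VV[2]=[0, 0, 0]
Event 1: LOCAL 2: VV[2][2]++ -> VV[2]=[0, 0, 1]
Event 2: SEND 2->0: VV[2][2]++ -> VV[2]=[0, 0, 2], msg_vec=[0, 0, 2]; VV[0]=max(VV[0],msg_vec) then VV[0][0]++ -> VV[0]=[1, 0, 2]
Event 3: SEND 2->0: VV[2][2]++ -> VV[2]=[0, 0, 3], msg_vec=[0, 0, 3]; VV[0]=max(VV[0],msg_vec) then VV[0][0]++ -> VV[0]=[2, 0, 3]
Event 4: LOCAL 1: VV[1][1]++ -> VV[1]=[0, 1, 0]
Event 5: LOCAL 0: VV[0][0]++ -> VV[0]=[3, 0, 3]
Event 6: LOCAL 2: VV[2][2]++ -> VV[2]=[0, 0, 4]
Event 7: LOCAL 0: VV[0][0]++ -> VV[0]=[4, 0, 3]
Event 1 stamp: [0, 0, 1]
Event 4 stamp: [0, 1, 0]
[0, 0, 1] <= [0, 1, 0]? False
[0, 1, 0] <= [0, 0, 1]? False
Relation: concurrent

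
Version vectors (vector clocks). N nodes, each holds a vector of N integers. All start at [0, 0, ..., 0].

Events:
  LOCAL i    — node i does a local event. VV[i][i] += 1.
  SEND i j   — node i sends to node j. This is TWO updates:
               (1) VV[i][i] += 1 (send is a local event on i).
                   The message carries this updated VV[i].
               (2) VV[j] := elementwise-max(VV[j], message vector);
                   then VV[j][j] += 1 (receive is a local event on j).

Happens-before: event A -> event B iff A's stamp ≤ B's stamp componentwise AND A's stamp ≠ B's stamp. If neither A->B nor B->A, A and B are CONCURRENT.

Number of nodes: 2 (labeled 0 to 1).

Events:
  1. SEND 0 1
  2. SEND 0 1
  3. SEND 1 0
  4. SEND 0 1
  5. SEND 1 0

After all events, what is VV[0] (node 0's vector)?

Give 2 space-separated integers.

Answer: 5 5

Derivation:
Initial: VV[0]=[0, 0]
Initial: VV[1]=[0, 0]
Event 1: SEND 0->1: VV[0][0]++ -> VV[0]=[1, 0], msg_vec=[1, 0]; VV[1]=max(VV[1],msg_vec) then VV[1][1]++ -> VV[1]=[1, 1]
Event 2: SEND 0->1: VV[0][0]++ -> VV[0]=[2, 0], msg_vec=[2, 0]; VV[1]=max(VV[1],msg_vec) then VV[1][1]++ -> VV[1]=[2, 2]
Event 3: SEND 1->0: VV[1][1]++ -> VV[1]=[2, 3], msg_vec=[2, 3]; VV[0]=max(VV[0],msg_vec) then VV[0][0]++ -> VV[0]=[3, 3]
Event 4: SEND 0->1: VV[0][0]++ -> VV[0]=[4, 3], msg_vec=[4, 3]; VV[1]=max(VV[1],msg_vec) then VV[1][1]++ -> VV[1]=[4, 4]
Event 5: SEND 1->0: VV[1][1]++ -> VV[1]=[4, 5], msg_vec=[4, 5]; VV[0]=max(VV[0],msg_vec) then VV[0][0]++ -> VV[0]=[5, 5]
Final vectors: VV[0]=[5, 5]; VV[1]=[4, 5]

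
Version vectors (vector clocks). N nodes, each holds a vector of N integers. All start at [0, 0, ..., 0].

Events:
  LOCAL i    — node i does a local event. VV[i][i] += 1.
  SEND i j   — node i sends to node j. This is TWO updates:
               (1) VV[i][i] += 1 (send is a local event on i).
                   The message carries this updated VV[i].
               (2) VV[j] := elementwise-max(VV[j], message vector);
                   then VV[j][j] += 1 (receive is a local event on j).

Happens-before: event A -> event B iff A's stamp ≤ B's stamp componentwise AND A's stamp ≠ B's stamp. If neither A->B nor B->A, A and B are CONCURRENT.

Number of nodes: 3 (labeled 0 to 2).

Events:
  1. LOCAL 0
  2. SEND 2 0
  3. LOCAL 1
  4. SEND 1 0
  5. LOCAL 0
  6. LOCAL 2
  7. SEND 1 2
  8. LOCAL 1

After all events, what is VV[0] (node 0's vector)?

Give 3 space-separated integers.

Answer: 4 2 1

Derivation:
Initial: VV[0]=[0, 0, 0]
Initial: VV[1]=[0, 0, 0]
Initial: VV[2]=[0, 0, 0]
Event 1: LOCAL 0: VV[0][0]++ -> VV[0]=[1, 0, 0]
Event 2: SEND 2->0: VV[2][2]++ -> VV[2]=[0, 0, 1], msg_vec=[0, 0, 1]; VV[0]=max(VV[0],msg_vec) then VV[0][0]++ -> VV[0]=[2, 0, 1]
Event 3: LOCAL 1: VV[1][1]++ -> VV[1]=[0, 1, 0]
Event 4: SEND 1->0: VV[1][1]++ -> VV[1]=[0, 2, 0], msg_vec=[0, 2, 0]; VV[0]=max(VV[0],msg_vec) then VV[0][0]++ -> VV[0]=[3, 2, 1]
Event 5: LOCAL 0: VV[0][0]++ -> VV[0]=[4, 2, 1]
Event 6: LOCAL 2: VV[2][2]++ -> VV[2]=[0, 0, 2]
Event 7: SEND 1->2: VV[1][1]++ -> VV[1]=[0, 3, 0], msg_vec=[0, 3, 0]; VV[2]=max(VV[2],msg_vec) then VV[2][2]++ -> VV[2]=[0, 3, 3]
Event 8: LOCAL 1: VV[1][1]++ -> VV[1]=[0, 4, 0]
Final vectors: VV[0]=[4, 2, 1]; VV[1]=[0, 4, 0]; VV[2]=[0, 3, 3]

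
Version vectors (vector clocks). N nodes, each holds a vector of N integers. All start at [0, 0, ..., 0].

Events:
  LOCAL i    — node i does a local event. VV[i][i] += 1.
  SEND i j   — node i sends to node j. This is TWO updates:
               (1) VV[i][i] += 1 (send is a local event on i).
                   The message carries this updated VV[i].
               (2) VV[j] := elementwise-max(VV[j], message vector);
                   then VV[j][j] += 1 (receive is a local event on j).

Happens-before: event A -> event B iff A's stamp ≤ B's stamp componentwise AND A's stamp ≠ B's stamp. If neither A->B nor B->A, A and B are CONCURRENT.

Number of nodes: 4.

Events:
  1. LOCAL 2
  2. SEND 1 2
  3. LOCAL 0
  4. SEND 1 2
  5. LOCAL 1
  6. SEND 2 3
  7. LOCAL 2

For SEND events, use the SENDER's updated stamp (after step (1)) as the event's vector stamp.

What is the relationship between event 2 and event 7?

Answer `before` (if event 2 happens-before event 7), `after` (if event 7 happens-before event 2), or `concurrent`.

Initial: VV[0]=[0, 0, 0, 0]
Initial: VV[1]=[0, 0, 0, 0]
Initial: VV[2]=[0, 0, 0, 0]
Initial: VV[3]=[0, 0, 0, 0]
Event 1: LOCAL 2: VV[2][2]++ -> VV[2]=[0, 0, 1, 0]
Event 2: SEND 1->2: VV[1][1]++ -> VV[1]=[0, 1, 0, 0], msg_vec=[0, 1, 0, 0]; VV[2]=max(VV[2],msg_vec) then VV[2][2]++ -> VV[2]=[0, 1, 2, 0]
Event 3: LOCAL 0: VV[0][0]++ -> VV[0]=[1, 0, 0, 0]
Event 4: SEND 1->2: VV[1][1]++ -> VV[1]=[0, 2, 0, 0], msg_vec=[0, 2, 0, 0]; VV[2]=max(VV[2],msg_vec) then VV[2][2]++ -> VV[2]=[0, 2, 3, 0]
Event 5: LOCAL 1: VV[1][1]++ -> VV[1]=[0, 3, 0, 0]
Event 6: SEND 2->3: VV[2][2]++ -> VV[2]=[0, 2, 4, 0], msg_vec=[0, 2, 4, 0]; VV[3]=max(VV[3],msg_vec) then VV[3][3]++ -> VV[3]=[0, 2, 4, 1]
Event 7: LOCAL 2: VV[2][2]++ -> VV[2]=[0, 2, 5, 0]
Event 2 stamp: [0, 1, 0, 0]
Event 7 stamp: [0, 2, 5, 0]
[0, 1, 0, 0] <= [0, 2, 5, 0]? True
[0, 2, 5, 0] <= [0, 1, 0, 0]? False
Relation: before

Answer: before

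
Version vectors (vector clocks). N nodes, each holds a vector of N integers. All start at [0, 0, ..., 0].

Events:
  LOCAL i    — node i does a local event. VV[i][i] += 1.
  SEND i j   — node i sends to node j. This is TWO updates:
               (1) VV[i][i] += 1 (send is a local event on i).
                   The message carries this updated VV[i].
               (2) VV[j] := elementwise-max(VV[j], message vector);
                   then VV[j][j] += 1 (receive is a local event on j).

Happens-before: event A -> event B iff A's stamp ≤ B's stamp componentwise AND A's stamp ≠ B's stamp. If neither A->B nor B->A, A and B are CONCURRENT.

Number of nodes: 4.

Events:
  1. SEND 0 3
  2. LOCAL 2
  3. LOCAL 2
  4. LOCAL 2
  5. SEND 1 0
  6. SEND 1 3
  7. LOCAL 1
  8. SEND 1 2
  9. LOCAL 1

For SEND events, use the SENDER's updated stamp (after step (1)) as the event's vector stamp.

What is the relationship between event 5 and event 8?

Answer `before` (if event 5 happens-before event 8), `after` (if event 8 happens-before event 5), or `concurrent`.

Answer: before

Derivation:
Initial: VV[0]=[0, 0, 0, 0]
Initial: VV[1]=[0, 0, 0, 0]
Initial: VV[2]=[0, 0, 0, 0]
Initial: VV[3]=[0, 0, 0, 0]
Event 1: SEND 0->3: VV[0][0]++ -> VV[0]=[1, 0, 0, 0], msg_vec=[1, 0, 0, 0]; VV[3]=max(VV[3],msg_vec) then VV[3][3]++ -> VV[3]=[1, 0, 0, 1]
Event 2: LOCAL 2: VV[2][2]++ -> VV[2]=[0, 0, 1, 0]
Event 3: LOCAL 2: VV[2][2]++ -> VV[2]=[0, 0, 2, 0]
Event 4: LOCAL 2: VV[2][2]++ -> VV[2]=[0, 0, 3, 0]
Event 5: SEND 1->0: VV[1][1]++ -> VV[1]=[0, 1, 0, 0], msg_vec=[0, 1, 0, 0]; VV[0]=max(VV[0],msg_vec) then VV[0][0]++ -> VV[0]=[2, 1, 0, 0]
Event 6: SEND 1->3: VV[1][1]++ -> VV[1]=[0, 2, 0, 0], msg_vec=[0, 2, 0, 0]; VV[3]=max(VV[3],msg_vec) then VV[3][3]++ -> VV[3]=[1, 2, 0, 2]
Event 7: LOCAL 1: VV[1][1]++ -> VV[1]=[0, 3, 0, 0]
Event 8: SEND 1->2: VV[1][1]++ -> VV[1]=[0, 4, 0, 0], msg_vec=[0, 4, 0, 0]; VV[2]=max(VV[2],msg_vec) then VV[2][2]++ -> VV[2]=[0, 4, 4, 0]
Event 9: LOCAL 1: VV[1][1]++ -> VV[1]=[0, 5, 0, 0]
Event 5 stamp: [0, 1, 0, 0]
Event 8 stamp: [0, 4, 0, 0]
[0, 1, 0, 0] <= [0, 4, 0, 0]? True
[0, 4, 0, 0] <= [0, 1, 0, 0]? False
Relation: before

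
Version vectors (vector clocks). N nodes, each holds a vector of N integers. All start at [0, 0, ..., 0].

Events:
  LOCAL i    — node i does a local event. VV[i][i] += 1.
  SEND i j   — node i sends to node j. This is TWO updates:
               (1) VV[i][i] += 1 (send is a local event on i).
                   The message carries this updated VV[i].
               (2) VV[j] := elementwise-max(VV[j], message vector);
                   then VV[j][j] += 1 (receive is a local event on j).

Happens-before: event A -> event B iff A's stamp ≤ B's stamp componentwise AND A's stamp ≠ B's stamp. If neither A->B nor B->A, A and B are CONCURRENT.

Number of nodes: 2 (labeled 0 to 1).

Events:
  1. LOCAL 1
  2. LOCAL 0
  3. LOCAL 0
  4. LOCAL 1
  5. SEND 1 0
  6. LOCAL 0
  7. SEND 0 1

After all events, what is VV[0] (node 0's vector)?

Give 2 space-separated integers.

Initial: VV[0]=[0, 0]
Initial: VV[1]=[0, 0]
Event 1: LOCAL 1: VV[1][1]++ -> VV[1]=[0, 1]
Event 2: LOCAL 0: VV[0][0]++ -> VV[0]=[1, 0]
Event 3: LOCAL 0: VV[0][0]++ -> VV[0]=[2, 0]
Event 4: LOCAL 1: VV[1][1]++ -> VV[1]=[0, 2]
Event 5: SEND 1->0: VV[1][1]++ -> VV[1]=[0, 3], msg_vec=[0, 3]; VV[0]=max(VV[0],msg_vec) then VV[0][0]++ -> VV[0]=[3, 3]
Event 6: LOCAL 0: VV[0][0]++ -> VV[0]=[4, 3]
Event 7: SEND 0->1: VV[0][0]++ -> VV[0]=[5, 3], msg_vec=[5, 3]; VV[1]=max(VV[1],msg_vec) then VV[1][1]++ -> VV[1]=[5, 4]
Final vectors: VV[0]=[5, 3]; VV[1]=[5, 4]

Answer: 5 3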